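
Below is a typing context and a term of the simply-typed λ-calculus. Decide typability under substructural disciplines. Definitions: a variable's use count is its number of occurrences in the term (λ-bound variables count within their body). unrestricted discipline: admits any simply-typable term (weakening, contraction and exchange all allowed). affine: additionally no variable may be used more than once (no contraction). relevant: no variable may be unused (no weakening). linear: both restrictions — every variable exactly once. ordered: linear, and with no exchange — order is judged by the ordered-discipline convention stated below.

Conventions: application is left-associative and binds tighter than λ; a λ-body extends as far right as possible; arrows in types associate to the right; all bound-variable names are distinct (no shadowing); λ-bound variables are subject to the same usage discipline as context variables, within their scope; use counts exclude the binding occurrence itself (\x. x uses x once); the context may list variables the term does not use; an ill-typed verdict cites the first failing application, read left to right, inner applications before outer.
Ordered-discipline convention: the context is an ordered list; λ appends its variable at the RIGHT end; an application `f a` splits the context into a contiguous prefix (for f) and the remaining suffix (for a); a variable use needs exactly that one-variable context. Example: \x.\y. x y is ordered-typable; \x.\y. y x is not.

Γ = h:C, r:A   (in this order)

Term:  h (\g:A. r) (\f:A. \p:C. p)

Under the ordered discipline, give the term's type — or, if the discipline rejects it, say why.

not well-typed under ordered — the type mismatch rejects it
usage: h: 1×, r: 1×, g (λ-bound): 0×, f (λ-bound): 0×, p (λ-bound): 1×
uses in reading order: h, r, p
typing: ill-typed: can't apply a value of type C
summary: ordered ✗, linear ✗, affine ✗, relevant ✗, unrestricted ✗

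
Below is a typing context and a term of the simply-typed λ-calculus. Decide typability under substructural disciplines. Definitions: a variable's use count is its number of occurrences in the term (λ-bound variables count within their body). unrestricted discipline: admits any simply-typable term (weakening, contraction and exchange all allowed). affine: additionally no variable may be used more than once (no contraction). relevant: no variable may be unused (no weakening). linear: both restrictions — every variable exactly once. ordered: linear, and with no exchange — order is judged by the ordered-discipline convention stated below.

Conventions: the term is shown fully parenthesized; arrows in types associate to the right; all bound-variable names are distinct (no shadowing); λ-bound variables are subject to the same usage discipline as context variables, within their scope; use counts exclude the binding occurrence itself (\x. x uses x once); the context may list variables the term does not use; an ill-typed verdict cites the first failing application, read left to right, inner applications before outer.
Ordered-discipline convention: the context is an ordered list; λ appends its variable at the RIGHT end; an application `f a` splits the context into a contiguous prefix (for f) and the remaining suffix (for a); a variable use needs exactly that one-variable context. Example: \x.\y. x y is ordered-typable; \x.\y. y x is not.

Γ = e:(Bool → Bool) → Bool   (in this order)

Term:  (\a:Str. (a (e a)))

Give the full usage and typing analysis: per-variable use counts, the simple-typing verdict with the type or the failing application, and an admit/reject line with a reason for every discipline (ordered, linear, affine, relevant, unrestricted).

counts: e ×1; a [bound] ×2
left-to-right use order: a, e, a
typing: ill-typed: a function awaiting Bool → Bool gets Str
ordered: ✗ — fails simple typing
linear: ✗ — a type mismatch blocks all five
affine: ✗ — the type mismatch rejects it
relevant: ✗ — not simply typable
unrestricted: ✗ — fails simple typing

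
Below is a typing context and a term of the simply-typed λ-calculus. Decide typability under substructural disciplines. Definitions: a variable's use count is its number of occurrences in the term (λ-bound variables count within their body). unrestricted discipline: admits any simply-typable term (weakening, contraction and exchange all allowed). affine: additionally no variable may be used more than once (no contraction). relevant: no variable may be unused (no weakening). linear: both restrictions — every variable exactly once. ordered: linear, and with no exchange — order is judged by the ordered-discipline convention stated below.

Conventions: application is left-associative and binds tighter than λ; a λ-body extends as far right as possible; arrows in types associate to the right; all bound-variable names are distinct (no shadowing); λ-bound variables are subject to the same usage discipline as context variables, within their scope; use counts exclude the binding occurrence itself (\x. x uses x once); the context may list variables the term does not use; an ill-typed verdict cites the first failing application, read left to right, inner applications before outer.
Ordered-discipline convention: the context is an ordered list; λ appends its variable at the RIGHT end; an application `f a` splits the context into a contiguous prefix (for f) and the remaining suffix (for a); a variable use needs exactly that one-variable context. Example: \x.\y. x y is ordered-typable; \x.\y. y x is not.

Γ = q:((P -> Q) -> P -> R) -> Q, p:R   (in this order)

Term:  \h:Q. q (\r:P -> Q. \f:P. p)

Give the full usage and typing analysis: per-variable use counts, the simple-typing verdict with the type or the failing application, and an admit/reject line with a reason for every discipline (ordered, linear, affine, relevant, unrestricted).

variable uses: q: 1×; p: 1×; h [bound]: 0×; r [bound]: 0×; f [bound]: 0×
uses in reading order: q, p
typing: well-typed at Q -> Q
ordered: ✗, needs weakening: h, r, f unused
linear: ✗, needs weakening: h, r, f unused
affine: ✓, at most one use each (q, p, h, r, f)
relevant: ✗, needs weakening: h, r, f unused
unrestricted: ✓, type-checks (Q -> Q) and nothing is barred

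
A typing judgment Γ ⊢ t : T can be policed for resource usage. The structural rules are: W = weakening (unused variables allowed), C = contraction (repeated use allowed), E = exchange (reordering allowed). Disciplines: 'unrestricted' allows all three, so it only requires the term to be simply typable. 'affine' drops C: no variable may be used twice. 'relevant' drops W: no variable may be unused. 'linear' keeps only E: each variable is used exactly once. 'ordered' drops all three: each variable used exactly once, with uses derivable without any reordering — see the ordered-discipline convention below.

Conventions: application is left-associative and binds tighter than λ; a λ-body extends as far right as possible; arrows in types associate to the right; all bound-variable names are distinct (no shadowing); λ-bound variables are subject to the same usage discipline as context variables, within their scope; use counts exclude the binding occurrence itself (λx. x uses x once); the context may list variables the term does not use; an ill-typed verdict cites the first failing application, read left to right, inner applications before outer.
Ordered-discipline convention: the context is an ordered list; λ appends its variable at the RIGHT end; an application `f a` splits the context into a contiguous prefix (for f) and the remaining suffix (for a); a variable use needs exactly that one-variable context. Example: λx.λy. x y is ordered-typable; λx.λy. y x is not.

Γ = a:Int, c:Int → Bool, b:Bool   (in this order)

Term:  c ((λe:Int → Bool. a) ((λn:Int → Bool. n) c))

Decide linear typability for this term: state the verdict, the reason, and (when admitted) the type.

no — c ×2 used more than once (contraction); unused: b, e — weakening required
variable uses: a: 1×, c: 2×, b: 0×, e (bound): 0×, n (bound): 1×
order of uses: c, a, n, c
typing: ✓ — Bool
summary: ordered ✗, linear ✗, affine ✗, relevant ✗, unrestricted ✓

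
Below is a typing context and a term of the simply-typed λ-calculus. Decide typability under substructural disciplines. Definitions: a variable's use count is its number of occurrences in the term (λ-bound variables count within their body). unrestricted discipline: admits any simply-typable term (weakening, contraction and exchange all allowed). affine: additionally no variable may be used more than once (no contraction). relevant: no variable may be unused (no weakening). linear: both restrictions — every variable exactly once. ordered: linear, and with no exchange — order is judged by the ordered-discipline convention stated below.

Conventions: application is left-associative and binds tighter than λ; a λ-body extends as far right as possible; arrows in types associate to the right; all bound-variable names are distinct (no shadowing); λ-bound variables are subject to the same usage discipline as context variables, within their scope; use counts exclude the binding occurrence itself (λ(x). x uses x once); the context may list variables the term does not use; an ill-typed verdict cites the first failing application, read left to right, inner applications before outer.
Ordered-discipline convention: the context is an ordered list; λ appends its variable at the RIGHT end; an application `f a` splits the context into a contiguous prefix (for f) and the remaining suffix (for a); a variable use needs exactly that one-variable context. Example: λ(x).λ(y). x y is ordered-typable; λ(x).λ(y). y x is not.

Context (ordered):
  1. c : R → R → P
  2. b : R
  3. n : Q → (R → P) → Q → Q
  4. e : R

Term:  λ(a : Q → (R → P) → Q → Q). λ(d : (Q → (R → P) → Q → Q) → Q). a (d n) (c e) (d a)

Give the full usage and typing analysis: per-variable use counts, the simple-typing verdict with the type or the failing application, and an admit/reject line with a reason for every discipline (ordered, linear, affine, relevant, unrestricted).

variable uses: c ×1; b ×0; n ×1; e ×1; a (λ-bound) ×2; d (λ-bound) ×2
order of uses: a, d, n, c, e, d, a
typing: ✓ — (Q → (R → P) → Q → Q) → ((Q → (R → P) → Q → Q) → Q) → Q
ordered: ✗, uses contraction: a ×2, d ×2; needs weakening: b unused
linear: ✗, uses contraction: a ×2, d ×2; needs weakening: b unused
affine: ✗, uses contraction: a ×2, d ×2
relevant: ✗, needs weakening: b unused
unrestricted: ✓, simply typable at (Q → (R → P) → Q → Q) → ((Q → (R → P) → Q → Q) → Q) → Q; W, C, E all held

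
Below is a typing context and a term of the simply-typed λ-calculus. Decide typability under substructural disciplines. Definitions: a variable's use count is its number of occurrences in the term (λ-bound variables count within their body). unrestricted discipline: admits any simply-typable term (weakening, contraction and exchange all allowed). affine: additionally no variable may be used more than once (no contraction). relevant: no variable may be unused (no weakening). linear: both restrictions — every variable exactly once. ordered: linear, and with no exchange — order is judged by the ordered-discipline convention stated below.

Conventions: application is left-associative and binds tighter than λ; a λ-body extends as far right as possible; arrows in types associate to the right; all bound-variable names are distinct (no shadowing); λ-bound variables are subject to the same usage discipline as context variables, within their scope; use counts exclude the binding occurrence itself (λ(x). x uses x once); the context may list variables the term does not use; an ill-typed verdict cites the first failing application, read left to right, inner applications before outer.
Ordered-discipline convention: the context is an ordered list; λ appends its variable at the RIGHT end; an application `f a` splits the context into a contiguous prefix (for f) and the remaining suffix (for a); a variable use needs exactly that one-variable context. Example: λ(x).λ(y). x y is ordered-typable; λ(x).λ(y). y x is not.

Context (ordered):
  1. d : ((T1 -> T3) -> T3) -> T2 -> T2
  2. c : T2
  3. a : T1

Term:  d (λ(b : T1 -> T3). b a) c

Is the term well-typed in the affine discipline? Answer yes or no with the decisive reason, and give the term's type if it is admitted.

yes — no duplicate uses among d, c, a, b; term : T2
use counts: d ×1; c ×1; a ×1; b [bound] ×1
uses in reading order: d, b, a, c
typing: well-typed — term : T2
per-discipline verdicts: ordered ✗ · linear ✓ · affine ✓ · relevant ✓ · unrestricted ✓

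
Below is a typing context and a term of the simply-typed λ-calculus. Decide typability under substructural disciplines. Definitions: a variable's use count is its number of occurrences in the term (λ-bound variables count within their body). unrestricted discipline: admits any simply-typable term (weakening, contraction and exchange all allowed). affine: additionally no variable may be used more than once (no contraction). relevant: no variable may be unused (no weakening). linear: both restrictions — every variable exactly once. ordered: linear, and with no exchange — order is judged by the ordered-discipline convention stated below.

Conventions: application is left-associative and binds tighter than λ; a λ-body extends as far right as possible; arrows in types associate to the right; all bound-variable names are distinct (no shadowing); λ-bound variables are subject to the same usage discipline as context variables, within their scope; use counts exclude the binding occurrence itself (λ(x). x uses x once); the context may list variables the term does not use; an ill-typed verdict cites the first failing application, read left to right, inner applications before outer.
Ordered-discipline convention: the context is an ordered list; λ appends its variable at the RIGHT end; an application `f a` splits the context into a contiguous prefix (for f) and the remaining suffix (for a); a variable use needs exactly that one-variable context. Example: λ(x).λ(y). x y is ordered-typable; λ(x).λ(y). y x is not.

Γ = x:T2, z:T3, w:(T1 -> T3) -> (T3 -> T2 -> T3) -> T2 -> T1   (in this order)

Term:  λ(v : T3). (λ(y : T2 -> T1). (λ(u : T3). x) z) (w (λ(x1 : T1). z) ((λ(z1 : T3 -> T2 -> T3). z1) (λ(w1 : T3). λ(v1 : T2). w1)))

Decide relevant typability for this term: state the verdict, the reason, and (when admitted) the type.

no — needs weakening: v, y, u, x1, v1 unused
use counts: x=1; z=2; w=1; v (bound)=0; y (bound)=0; u (bound)=0; x1 (bound)=0; z1 (bound)=1; w1 (bound)=1; v1 (bound)=0
left-to-right use order: x, z, w, z, z1, w1
typing: well-typed at T3 -> T2
all disciplines: ordered ✗ | linear ✗ | affine ✗ | relevant ✗ | unrestricted ✓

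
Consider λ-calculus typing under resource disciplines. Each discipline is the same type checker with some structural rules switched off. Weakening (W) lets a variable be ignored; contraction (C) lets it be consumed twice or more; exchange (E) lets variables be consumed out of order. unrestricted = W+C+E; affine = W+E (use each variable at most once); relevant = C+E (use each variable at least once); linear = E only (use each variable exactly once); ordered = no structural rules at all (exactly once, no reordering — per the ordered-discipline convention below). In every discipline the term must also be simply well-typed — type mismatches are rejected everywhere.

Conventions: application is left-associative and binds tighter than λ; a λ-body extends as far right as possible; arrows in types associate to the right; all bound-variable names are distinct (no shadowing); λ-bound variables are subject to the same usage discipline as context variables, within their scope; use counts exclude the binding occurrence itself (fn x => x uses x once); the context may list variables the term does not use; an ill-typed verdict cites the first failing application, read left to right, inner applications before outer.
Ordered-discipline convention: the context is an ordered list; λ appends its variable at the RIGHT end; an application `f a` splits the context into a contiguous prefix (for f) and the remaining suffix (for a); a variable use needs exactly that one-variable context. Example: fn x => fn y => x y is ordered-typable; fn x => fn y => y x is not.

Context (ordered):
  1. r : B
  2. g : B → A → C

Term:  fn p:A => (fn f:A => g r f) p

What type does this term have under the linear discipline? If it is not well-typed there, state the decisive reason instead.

term : A → C
use counts: r=1; g=1; p [bound]=1; f [bound]=1
left-to-right use order: g, r, f, p
typing: well-typed — term : A → C
across the five disciplines: ordered ✗, linear ✓, affine ✓, relevant ✓, unrestricted ✓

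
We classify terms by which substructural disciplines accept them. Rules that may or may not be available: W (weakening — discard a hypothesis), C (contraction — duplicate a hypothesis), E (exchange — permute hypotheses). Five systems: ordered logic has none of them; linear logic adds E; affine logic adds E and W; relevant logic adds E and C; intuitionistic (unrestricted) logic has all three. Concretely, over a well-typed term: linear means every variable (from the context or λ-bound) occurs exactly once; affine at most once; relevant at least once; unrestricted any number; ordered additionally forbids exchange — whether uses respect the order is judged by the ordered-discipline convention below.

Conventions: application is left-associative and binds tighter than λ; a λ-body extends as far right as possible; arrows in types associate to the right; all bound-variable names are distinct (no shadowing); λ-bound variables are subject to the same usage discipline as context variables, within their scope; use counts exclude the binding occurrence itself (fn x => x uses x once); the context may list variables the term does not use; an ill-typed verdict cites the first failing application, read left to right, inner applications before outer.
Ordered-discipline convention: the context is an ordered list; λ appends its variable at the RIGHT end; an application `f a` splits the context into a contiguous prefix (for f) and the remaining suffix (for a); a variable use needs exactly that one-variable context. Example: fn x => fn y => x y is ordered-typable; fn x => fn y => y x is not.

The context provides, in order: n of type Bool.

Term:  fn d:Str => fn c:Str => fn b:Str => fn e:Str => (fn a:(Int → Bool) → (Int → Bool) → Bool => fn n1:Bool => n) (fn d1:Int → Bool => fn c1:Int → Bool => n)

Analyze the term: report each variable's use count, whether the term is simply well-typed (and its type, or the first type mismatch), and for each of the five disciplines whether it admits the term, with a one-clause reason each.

variable uses: n=2, d (λ-bound)=0, c (λ-bound)=0, b (λ-bound)=0, e (λ-bound)=0, a (λ-bound)=0, n1 (λ-bound)=0, d1 (λ-bound)=0, c1 (λ-bound)=0
use order (left to right): n, n
typing: the term checks, with type Str → Str → Str → Str → Bool → Bool
ordered: ✗, uses contraction: n ×2; d, c, b, e, a, n1, d1, c1 left unused
linear: ✗, uses contraction: n ×2; d, c, b, e, a, n1, d1, c1 left unused
affine: ✗, uses contraction: n ×2
relevant: ✗, d, c, b, e, a, n1, d1, c1 left unused
unrestricted: ✓, typability at Str → Str → Str → Str → Bool → Bool is all that's needed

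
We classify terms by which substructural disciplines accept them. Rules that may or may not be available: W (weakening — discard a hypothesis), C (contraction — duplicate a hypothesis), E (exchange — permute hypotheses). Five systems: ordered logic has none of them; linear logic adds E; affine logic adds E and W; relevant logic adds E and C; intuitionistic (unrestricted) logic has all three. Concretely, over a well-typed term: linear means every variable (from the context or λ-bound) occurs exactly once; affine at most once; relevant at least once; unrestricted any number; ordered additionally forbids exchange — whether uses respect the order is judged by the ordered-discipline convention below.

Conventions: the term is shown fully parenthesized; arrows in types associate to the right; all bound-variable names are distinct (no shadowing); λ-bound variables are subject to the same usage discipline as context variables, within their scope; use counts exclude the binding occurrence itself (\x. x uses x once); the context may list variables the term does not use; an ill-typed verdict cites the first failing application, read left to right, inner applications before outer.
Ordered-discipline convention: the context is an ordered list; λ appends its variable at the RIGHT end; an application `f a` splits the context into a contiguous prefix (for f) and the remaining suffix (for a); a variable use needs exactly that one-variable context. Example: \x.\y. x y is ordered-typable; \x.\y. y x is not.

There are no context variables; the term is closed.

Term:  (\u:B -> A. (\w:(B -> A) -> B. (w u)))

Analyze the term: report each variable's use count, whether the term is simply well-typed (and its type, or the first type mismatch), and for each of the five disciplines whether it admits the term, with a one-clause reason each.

variable uses: u [bound] ×1; w [bound] ×1
order of uses: w, u
typing: ✓ — (B -> A) -> ((B -> A) -> B) -> B
ordered: ✗, needs exchange: uses follow w, u
linear: ✓, exactly-once usage across u, w
affine: ✓, none of u, w used more than once
relevant: ✓, none of u, w goes unused
unrestricted: ✓, simply typable at (B -> A) -> ((B -> A) -> B) -> B; W, C, E all held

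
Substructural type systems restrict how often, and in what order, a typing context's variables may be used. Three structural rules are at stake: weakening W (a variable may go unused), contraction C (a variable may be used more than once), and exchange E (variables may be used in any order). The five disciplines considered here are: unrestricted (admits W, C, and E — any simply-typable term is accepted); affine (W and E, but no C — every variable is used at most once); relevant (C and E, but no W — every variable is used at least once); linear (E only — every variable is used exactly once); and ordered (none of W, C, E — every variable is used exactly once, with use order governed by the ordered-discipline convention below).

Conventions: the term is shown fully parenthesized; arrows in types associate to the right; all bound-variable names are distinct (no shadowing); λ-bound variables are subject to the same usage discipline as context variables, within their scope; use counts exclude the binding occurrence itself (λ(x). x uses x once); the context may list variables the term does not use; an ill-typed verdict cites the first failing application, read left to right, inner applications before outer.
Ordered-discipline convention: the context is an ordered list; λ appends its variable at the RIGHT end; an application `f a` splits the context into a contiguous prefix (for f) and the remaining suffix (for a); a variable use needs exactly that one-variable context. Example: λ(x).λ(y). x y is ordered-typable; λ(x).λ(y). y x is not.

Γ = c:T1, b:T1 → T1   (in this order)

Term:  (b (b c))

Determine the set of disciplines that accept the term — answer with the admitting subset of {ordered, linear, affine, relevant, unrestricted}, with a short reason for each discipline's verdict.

admitting disciplines: relevant, unrestricted
variable uses: c: 1, b: 2
uses in reading order: b, b, c
typing: well-typed — term : T1
ordered: ✗, needs contraction — b ×2
linear: ✗, needs contraction — b ×2
affine: ✗, needs contraction — b ×2
relevant: ✓, c, b: all used, weakening unneeded
unrestricted: ✓, well-typed at T1; no restrictions here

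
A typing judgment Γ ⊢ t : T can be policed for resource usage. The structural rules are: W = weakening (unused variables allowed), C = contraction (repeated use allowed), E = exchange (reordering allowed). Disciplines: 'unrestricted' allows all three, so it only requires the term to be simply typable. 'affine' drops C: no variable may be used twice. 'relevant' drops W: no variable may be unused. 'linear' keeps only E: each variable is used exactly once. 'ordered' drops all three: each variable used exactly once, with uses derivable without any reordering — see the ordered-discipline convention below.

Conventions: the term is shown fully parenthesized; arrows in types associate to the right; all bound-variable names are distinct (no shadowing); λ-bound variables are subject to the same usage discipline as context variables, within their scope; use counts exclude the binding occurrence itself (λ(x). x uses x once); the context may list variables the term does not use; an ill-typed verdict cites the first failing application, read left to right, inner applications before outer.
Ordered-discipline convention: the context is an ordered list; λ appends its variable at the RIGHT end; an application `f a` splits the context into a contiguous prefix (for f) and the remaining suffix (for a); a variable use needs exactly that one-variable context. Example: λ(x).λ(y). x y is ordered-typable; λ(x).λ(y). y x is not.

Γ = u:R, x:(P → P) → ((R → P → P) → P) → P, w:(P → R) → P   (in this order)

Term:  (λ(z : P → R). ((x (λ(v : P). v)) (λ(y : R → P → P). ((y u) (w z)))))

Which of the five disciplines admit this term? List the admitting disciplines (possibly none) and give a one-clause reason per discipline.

accepted by: linear, affine, relevant, unrestricted
counts: u: 1×, x: 1×, w: 1×, z (bound): 1×, v (bound): 1×, y (bound): 1×
left-to-right use order: x, v, y, u, w, z
typing: the term checks, with type (P → R) → P
ordered ✗ (needs exchange: uses follow x, v, y, u, w, z)
linear ✓ (each of u, x, w, z, v, y used exactly once)
affine ✓ (none of u, x, w, z, v, y used more than once)
relevant ✓ (u, x, w, z, v, y: all used, weakening unneeded)
unrestricted ✓ (typability at (P → R) → P is all that's needed)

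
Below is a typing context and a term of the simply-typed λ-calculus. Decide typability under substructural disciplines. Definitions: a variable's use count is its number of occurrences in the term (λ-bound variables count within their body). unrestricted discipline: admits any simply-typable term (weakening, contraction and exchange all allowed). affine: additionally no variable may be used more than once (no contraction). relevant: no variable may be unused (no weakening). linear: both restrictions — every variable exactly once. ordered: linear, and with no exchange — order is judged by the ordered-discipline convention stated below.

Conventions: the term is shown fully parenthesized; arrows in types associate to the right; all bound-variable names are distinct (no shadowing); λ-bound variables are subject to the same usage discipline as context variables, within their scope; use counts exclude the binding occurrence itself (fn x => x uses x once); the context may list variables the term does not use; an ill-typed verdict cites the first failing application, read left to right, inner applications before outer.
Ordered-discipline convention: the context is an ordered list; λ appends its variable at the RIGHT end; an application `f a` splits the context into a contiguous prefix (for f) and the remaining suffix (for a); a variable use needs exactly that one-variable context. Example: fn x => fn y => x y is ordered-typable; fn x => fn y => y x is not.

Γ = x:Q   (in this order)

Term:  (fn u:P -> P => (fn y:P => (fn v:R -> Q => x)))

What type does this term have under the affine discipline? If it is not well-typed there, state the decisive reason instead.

term : (P -> P) -> P -> (R -> Q) -> Q
use counts: x: 1; u [bound]: 0; y [bound]: 0; v [bound]: 0
use order (left to right): x
typing: well-typed — term : (P -> P) -> P -> (R -> Q) -> Q
summary: ordered ✗; linear ✗; affine ✓; relevant ✗; unrestricted ✓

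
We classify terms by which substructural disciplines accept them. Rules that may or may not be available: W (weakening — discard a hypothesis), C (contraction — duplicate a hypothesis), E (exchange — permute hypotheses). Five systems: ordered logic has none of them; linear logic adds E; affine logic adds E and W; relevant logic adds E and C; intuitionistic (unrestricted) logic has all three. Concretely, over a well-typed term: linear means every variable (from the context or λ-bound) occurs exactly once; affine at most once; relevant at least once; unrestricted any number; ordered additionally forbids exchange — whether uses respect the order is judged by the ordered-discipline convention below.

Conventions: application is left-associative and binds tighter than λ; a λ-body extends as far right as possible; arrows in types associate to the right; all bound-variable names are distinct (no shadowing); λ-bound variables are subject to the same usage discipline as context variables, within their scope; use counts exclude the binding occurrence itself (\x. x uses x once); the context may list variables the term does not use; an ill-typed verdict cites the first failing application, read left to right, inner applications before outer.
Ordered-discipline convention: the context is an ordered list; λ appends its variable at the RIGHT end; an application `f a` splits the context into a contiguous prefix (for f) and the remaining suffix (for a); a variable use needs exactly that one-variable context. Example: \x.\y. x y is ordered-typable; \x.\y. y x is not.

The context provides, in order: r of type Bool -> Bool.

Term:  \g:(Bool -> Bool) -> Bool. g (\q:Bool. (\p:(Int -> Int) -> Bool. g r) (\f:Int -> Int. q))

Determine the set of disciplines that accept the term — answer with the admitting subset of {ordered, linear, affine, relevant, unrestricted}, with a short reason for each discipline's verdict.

admitted by: unrestricted
variable uses: r: 1×; g (λ-bound): 2×; q (λ-bound): 1×; p (λ-bound): 0×; f (λ-bound): 0×
left-to-right use order: g, g, r, q
typing: the term checks, with type ((Bool -> Bool) -> Bool) -> Bool
ordered: ✗ — g ×2 used more than once (contraction); unused: p, f — weakening required
linear: ✗ — g ×2 used more than once (contraction); unused: p, f — weakening required
affine: ✗ — g ×2 used more than once (contraction)
relevant: ✗ — unused: p, f — weakening required
unrestricted: ✓ — typability at ((Bool -> Bool) -> Bool) -> Bool is all that's needed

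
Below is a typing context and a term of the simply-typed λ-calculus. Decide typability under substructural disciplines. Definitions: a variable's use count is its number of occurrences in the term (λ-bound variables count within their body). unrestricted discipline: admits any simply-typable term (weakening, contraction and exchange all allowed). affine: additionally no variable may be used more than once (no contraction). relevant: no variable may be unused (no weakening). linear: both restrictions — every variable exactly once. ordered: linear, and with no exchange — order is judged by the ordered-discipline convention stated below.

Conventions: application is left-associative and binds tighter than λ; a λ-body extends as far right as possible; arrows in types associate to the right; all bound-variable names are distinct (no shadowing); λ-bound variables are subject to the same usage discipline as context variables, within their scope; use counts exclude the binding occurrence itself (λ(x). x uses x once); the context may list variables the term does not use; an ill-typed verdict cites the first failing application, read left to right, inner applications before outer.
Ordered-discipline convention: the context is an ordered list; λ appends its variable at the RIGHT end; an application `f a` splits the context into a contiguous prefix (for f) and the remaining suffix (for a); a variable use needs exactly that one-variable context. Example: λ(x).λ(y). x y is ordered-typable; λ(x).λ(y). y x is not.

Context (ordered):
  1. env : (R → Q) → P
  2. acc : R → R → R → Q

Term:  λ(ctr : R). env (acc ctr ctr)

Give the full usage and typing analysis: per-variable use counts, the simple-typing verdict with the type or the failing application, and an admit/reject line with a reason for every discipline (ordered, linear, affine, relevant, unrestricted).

counts: env=1, acc=1, ctr [bound]=2
left-to-right use order: env, acc, ctr, ctr
typing: well-typed at R → P
ordered: ✗ — needs contraction — ctr ×2
linear: ✗ — needs contraction — ctr ×2
affine: ✗ — needs contraction — ctr ×2
relevant: ✓ — none of env, acc, ctr goes unused
unrestricted: ✓ — typability at R → P is all that's needed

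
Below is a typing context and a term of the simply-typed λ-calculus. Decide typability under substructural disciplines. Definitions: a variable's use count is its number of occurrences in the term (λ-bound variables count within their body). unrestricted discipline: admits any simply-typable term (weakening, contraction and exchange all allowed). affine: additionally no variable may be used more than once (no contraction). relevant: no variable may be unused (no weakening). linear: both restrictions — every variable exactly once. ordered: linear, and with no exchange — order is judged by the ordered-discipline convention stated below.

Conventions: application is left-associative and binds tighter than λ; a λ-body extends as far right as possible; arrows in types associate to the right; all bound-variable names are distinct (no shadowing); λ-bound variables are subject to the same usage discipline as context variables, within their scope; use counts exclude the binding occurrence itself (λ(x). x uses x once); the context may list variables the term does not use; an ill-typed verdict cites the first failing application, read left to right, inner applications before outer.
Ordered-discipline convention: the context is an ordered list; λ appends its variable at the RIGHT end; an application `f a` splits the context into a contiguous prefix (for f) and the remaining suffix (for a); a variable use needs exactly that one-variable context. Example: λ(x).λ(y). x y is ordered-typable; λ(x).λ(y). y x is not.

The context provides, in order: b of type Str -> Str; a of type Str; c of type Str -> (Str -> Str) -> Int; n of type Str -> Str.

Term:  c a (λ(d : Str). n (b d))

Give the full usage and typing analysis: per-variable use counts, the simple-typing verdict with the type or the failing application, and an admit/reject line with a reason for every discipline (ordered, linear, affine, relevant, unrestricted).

use counts: b ×1; a ×1; c ×1; n ×1; d (bound) ×1
order of uses: c, a, n, b, d
typing: ✓ — Int
ordered: ✗, no ordered split (uses run c, a, n, b, d)
linear: ✓, b, a, c, n, d: one use apiece
affine: ✓, at most one use each (b, a, c, n, d)
relevant: ✓, b, a, c, n, d: all used, weakening unneeded
unrestricted: ✓, type-checks (Int) and nothing is barred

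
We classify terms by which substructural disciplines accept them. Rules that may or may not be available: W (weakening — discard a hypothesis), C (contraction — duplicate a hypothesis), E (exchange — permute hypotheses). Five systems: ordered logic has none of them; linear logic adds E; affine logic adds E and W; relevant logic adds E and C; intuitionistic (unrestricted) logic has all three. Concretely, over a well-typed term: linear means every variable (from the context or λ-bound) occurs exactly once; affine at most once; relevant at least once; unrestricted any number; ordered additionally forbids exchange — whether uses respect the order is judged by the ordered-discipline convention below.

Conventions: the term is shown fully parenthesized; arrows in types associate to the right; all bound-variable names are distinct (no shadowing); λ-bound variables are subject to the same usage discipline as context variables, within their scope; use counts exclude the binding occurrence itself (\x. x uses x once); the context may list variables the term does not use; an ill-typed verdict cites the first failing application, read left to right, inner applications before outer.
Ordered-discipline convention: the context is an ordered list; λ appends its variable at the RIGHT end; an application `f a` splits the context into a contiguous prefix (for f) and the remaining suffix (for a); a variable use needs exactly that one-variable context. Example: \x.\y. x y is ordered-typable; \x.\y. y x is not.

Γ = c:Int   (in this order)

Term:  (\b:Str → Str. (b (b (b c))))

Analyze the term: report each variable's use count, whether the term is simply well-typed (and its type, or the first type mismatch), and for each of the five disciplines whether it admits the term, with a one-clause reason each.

variable uses: c=1; b (λ-bound)=3
left-to-right use order: b, b, b, c
typing: ill-typed: an application expects Str but receives Int
ordered: ✗ — a type mismatch blocks all five
linear: ✗ — the type mismatch rejects it
affine: ✗ — not simply typable
relevant: ✗ — fails simple typing
unrestricted: ✗ — a type mismatch blocks all five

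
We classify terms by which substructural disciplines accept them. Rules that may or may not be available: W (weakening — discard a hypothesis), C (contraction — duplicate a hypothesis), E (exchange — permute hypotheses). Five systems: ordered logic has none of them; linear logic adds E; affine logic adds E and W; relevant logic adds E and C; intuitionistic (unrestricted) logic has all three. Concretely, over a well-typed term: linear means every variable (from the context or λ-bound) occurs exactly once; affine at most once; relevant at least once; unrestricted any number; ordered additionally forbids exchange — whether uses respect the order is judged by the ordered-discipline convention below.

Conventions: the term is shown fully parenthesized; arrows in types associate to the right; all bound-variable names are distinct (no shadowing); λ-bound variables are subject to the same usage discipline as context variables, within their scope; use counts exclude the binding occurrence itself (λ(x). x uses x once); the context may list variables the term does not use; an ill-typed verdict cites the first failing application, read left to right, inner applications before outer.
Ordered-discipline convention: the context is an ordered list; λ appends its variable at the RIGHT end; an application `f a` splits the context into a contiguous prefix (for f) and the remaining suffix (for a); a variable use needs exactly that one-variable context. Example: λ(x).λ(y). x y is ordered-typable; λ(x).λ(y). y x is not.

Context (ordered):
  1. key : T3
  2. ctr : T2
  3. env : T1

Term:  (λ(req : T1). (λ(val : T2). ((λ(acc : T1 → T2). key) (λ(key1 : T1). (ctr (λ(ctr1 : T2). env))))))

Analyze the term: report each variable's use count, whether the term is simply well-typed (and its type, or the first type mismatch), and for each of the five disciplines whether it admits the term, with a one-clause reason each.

use counts: key ×1; ctr ×1; env ×1; req (λ-bound) ×0; val (λ-bound) ×0; acc (λ-bound) ×0; key1 (λ-bound) ×0; ctr1 (λ-bound) ×0
left-to-right use order: key, ctr, env
typing: ill-typed: non-function type T2 applied to an argument
ordered: ✗ — a type mismatch blocks all five
linear: ✗ — the type mismatch rejects it
affine: ✗ — not simply typable
relevant: ✗ — fails simple typing
unrestricted: ✗ — a type mismatch blocks all five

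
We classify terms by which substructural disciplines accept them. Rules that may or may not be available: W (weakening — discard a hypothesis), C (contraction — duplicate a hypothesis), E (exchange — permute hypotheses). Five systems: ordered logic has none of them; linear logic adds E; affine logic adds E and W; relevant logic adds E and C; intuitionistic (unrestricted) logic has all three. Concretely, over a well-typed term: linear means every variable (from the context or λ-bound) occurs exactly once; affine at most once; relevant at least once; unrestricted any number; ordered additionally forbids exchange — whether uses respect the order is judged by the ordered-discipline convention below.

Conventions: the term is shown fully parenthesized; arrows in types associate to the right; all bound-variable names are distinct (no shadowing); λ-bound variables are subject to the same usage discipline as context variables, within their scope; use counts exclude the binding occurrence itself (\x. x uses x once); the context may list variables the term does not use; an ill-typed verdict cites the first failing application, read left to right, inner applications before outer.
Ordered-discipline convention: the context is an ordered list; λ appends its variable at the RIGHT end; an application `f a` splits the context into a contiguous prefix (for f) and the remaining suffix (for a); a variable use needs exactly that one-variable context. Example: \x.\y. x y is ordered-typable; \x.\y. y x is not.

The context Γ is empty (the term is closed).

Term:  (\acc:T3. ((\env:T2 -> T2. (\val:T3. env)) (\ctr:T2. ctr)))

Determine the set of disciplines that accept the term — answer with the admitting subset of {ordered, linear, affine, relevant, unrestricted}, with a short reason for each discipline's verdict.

admitting disciplines: affine, unrestricted
counts: acc (bound): 0; env (bound): 1; val (bound): 0; ctr (bound): 1
use order (left to right): env, ctr
typing: well-typed at T3 -> T3 -> T2 -> T2
ordered ✗ (needs weakening: acc, val unused)
linear ✗ (needs weakening: acc, val unused)
affine ✓ (none of acc, env, val, ctr used more than once)
relevant ✗ (needs weakening: acc, val unused)
unrestricted ✓ (type-checks (T3 -> T3 -> T2 -> T2) and nothing is barred)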